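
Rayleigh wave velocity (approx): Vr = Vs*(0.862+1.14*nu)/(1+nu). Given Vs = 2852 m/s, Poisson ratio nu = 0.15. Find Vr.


Numerator factor = 0.862 + 1.14*0.15 = 1.033
Denominator = 1 + 0.15 = 1.15
Vr = 2852 * 1.033 / 1.15 = 2561.84 m/s

2561.84


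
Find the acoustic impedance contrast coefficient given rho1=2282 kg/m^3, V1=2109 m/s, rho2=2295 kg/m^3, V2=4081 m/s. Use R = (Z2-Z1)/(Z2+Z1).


Z1 = 2282 * 2109 = 4812738
Z2 = 2295 * 4081 = 9365895
R = (9365895 - 4812738) / (9365895 + 4812738) = 4553157 / 14178633 = 0.3211

0.3211


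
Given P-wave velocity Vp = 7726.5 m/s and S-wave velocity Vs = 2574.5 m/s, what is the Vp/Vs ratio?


Vp/Vs = 7726.5 / 2574.5
= 3.0012

3.0012


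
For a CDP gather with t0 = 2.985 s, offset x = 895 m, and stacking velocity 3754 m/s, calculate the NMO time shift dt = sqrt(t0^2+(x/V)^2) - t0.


x/Vnmo = 895/3754 = 0.238412
(x/Vnmo)^2 = 0.05684
t0^2 = 8.910225
sqrt(8.910225 + 0.05684) = 2.994506
dt = 2.994506 - 2.985 = 0.009506

0.009506


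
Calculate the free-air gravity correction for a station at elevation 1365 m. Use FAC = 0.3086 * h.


FAC = 0.3086 * h
= 0.3086 * 1365
= 421.239 mGal

421.239


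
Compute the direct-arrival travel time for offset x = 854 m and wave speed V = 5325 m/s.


t = x / V
= 854 / 5325
= 0.1604 s

0.1604


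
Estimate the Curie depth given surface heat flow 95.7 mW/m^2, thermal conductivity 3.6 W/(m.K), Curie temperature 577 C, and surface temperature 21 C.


T_Curie - T_surf = 577 - 21 = 556 C
Convert q to W/m^2: 95.7 mW/m^2 = 0.0957 W/m^2
d = 556 * 3.6 / 0.0957 = 20915.36 m

20915.36


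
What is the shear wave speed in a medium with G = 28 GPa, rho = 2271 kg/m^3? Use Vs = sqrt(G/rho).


Convert G to Pa: G = 28e9 Pa
Compute G/rho = 28e9 / 2271 = 12329370.3214
Vs = sqrt(12329370.3214) = 3511.32 m/s

3511.32


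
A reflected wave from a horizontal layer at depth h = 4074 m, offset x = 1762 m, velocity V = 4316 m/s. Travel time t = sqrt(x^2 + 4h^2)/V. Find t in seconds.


x^2 + 4h^2 = 1762^2 + 4*4074^2 = 3104644 + 66389904 = 69494548
sqrt(69494548) = 8336.339
t = 8336.339 / 4316 = 1.9315 s

1.9315


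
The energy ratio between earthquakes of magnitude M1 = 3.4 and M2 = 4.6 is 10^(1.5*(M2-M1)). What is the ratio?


M2 - M1 = 4.6 - 3.4 = 1.2
1.5 * 1.2 = 1.8
ratio = 10^1.8 = 63.1

63.1


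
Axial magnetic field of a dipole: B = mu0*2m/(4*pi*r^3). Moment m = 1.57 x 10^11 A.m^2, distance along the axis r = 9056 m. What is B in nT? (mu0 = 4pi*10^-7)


m = 1.57 x 10^11 = 157000000000 A.m^2
2m = 314000000000 A.m^2
r^3 = 9056^3 = 742692847616
B = (4pi*10^-7) * 314000000000 / (4*pi * 742692847616) * 1e9
= 394584.037291 / 9332953575776.44 * 1e9
= 42.2786 nT

42.2786


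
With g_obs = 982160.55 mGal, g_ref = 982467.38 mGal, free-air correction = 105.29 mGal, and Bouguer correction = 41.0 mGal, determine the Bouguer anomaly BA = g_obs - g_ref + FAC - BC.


BA = g_obs - g_ref + FAC - BC
= 982160.55 - 982467.38 + 105.29 - 41.0
= -242.54 mGal

-242.54


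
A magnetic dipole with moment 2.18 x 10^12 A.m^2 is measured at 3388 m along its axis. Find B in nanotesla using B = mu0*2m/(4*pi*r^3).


m = 2.18 x 10^12 = 2180000000000 A.m^2
2m = 4360000000000 A.m^2
r^3 = 3388^3 = 38889307072
B = (4pi*10^-7) * 4360000000000 / (4*pi * 38889307072) * 1e9
= 5478937.587861 / 488697445602.37 * 1e9
= 11211.308 nT

11211.308


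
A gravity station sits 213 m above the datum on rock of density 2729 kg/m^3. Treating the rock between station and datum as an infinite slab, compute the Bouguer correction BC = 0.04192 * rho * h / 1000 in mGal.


BC = 0.04192 * rho * h / 1000
= 0.04192 * 2729 * 213 / 1000
= 24.3671 mGal

24.3671


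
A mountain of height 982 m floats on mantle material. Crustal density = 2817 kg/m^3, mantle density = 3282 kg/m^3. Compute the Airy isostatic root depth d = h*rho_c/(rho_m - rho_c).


rho_m - rho_c = 3282 - 2817 = 465
d = 982 * 2817 / 465
= 2766294 / 465
= 5949.02 m

5949.02


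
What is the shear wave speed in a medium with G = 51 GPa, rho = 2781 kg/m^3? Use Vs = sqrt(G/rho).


Convert G to Pa: G = 51e9 Pa
Compute G/rho = 51e9 / 2781 = 18338727.0766
Vs = sqrt(18338727.0766) = 4282.37 m/s

4282.37


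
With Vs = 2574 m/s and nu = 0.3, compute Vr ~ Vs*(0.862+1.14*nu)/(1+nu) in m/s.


Numerator factor = 0.862 + 1.14*0.3 = 1.204
Denominator = 1 + 0.3 = 1.3
Vr = 2574 * 1.204 / 1.3 = 2383.92 m/s

2383.92


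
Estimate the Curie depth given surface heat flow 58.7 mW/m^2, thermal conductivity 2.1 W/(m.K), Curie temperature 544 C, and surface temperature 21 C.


T_Curie - T_surf = 544 - 21 = 523 C
Convert q to W/m^2: 58.7 mW/m^2 = 0.0587 W/m^2
d = 523 * 2.1 / 0.0587 = 18710.39 m

18710.39


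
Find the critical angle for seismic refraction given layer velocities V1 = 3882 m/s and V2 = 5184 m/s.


V1/V2 = 3882/5184 = 0.748843
theta_c = arcsin(0.748843) = 48.4902 degrees

48.4902


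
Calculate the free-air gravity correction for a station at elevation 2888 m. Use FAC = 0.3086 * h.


FAC = 0.3086 * h
= 0.3086 * 2888
= 891.2368 mGal

891.2368


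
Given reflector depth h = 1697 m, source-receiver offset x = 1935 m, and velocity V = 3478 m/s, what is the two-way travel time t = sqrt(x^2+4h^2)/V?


x^2 + 4h^2 = 1935^2 + 4*1697^2 = 3744225 + 11519236 = 15263461
sqrt(15263461) = 3906.848
t = 3906.848 / 3478 = 1.1233 s

1.1233


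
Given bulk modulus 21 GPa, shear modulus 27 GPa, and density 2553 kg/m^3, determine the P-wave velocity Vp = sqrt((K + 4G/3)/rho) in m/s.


First compute the effective modulus:
K + 4G/3 = 21e9 + 4*27e9/3 = 57000000000.0 Pa
Then divide by density:
57000000000.0 / 2553 = 22326674.5006 Pa/(kg/m^3)
Take the square root:
Vp = sqrt(22326674.5006) = 4725.11 m/s

4725.11


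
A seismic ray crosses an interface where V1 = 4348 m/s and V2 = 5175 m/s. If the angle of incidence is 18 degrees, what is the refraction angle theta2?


sin(theta1) = sin(18 deg) = 0.309017
sin(theta2) = V2/V1 * sin(theta1) = 5175/4348 * 0.309017 = 0.367793
theta2 = arcsin(0.367793) = 21.5796 degrees

21.5796


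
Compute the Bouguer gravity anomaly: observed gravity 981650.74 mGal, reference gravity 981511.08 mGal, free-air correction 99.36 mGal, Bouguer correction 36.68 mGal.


BA = g_obs - g_ref + FAC - BC
= 981650.74 - 981511.08 + 99.36 - 36.68
= 202.34 mGal

202.34


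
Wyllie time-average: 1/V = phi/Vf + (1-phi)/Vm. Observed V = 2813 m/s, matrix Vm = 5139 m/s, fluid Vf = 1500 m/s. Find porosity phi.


1/V - 1/Vm = 1/2813 - 1/5139 = 0.0001609
1/Vf - 1/Vm = 1/1500 - 1/5139 = 0.00047208
phi = 0.0001609 / 0.00047208 = 0.3408

0.3408


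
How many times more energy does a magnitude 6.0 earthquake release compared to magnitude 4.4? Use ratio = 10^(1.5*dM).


M2 - M1 = 6.0 - 4.4 = 1.6
1.5 * 1.6 = 2.4
ratio = 10^2.4 = 251.19

251.19


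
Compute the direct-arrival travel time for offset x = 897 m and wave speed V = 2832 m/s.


t = x / V
= 897 / 2832
= 0.3167 s

0.3167


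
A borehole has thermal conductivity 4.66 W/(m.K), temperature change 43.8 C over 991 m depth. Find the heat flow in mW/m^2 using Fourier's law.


q = k * dT / dz * 1000
= 4.66 * 43.8 / 991 * 1000
= 0.205962 * 1000
= 205.9617 mW/m^2

205.9617


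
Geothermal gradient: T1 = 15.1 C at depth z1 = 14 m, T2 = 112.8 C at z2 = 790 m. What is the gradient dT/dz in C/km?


dT = 112.8 - 15.1 = 97.7 C
dz = 790 - 14 = 776 m
gradient = dT/dz * 1000 = 97.7/776 * 1000 = 125.9021 C/km

125.9021


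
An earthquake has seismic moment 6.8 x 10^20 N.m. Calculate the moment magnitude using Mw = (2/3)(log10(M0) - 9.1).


log10(M0) = log10(6.8 x 10^20) = 20.8325
Mw = 2/3 * (20.8325 - 9.1)
= 2/3 * 11.7325
= 7.82

7.82


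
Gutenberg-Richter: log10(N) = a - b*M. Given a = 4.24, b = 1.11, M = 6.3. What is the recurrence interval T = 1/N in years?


log10(N) = 4.24 - 1.11*6.3 = -2.753
N = 10^-2.753 = 0.001766
T = 1/N = 1/0.001766 = 566.2393 years

566.2393


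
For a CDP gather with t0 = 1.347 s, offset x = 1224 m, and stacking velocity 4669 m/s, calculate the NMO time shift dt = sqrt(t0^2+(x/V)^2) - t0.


x/Vnmo = 1224/4669 = 0.262155
(x/Vnmo)^2 = 0.068725
t0^2 = 1.814409
sqrt(1.814409 + 0.068725) = 1.372273
dt = 1.372273 - 1.347 = 0.025273

0.025273


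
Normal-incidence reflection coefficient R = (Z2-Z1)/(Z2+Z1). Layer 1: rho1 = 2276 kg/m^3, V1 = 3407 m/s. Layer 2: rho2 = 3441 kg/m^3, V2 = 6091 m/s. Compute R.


Z1 = 2276 * 3407 = 7754332
Z2 = 3441 * 6091 = 20959131
R = (20959131 - 7754332) / (20959131 + 7754332) = 13204799 / 28713463 = 0.4599

0.4599


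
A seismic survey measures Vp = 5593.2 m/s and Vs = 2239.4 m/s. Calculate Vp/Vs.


Vp/Vs = 5593.2 / 2239.4
= 2.4976

2.4976


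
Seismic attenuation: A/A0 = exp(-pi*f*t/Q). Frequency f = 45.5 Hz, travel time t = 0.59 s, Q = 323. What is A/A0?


pi*f*t/Q = pi*45.5*0.59/323 = 0.261102
A/A0 = exp(-0.261102) = 0.770202

0.770202


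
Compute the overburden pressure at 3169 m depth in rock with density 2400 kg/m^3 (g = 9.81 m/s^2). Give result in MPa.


P = rho * g * z / 1e6
= 2400 * 9.81 * 3169 / 1e6
= 74610936.0 / 1e6
= 74.6109 MPa

74.6109


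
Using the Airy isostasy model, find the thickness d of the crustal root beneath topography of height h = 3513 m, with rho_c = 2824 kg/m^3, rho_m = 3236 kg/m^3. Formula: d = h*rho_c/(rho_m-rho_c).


rho_m - rho_c = 3236 - 2824 = 412
d = 3513 * 2824 / 412
= 9920712 / 412
= 24079.4 m

24079.4


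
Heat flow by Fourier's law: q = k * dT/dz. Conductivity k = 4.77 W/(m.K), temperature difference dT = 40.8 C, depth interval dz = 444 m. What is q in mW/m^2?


q = k * dT / dz * 1000
= 4.77 * 40.8 / 444 * 1000
= 0.438324 * 1000
= 438.3243 mW/m^2

438.3243


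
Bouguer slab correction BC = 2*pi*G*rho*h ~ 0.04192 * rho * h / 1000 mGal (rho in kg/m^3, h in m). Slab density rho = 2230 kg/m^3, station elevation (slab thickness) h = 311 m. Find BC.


BC = 0.04192 * rho * h / 1000
= 0.04192 * 2230 * 311 / 1000
= 29.0728 mGal

29.0728


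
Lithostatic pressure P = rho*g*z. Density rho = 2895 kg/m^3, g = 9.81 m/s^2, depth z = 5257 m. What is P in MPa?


P = rho * g * z / 1e6
= 2895 * 9.81 * 5257 / 1e6
= 149298537.15 / 1e6
= 149.2985 MPa

149.2985


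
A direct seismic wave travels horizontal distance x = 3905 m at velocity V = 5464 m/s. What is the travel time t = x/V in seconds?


t = x / V
= 3905 / 5464
= 0.7147 s

0.7147


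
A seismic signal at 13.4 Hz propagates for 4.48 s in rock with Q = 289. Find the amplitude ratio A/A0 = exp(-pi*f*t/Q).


pi*f*t/Q = pi*13.4*4.48/289 = 0.652582
A/A0 = exp(-0.652582) = 0.5207

0.5207


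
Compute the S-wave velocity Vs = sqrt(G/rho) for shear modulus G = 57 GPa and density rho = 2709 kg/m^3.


Convert G to Pa: G = 57e9 Pa
Compute G/rho = 57e9 / 2709 = 21040974.5293
Vs = sqrt(21040974.5293) = 4587.04 m/s

4587.04


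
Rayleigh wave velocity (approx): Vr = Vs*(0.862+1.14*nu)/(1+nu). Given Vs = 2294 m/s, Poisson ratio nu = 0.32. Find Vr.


Numerator factor = 0.862 + 1.14*0.32 = 1.2268
Denominator = 1 + 0.32 = 1.32
Vr = 2294 * 1.2268 / 1.32 = 2132.03 m/s

2132.03


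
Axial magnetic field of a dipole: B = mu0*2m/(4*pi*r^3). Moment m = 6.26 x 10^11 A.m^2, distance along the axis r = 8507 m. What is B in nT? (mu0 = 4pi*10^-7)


m = 6.26 x 10^11 = 626000000000 A.m^2
2m = 1252000000000 A.m^2
r^3 = 8507^3 = 615643499843
B = (4pi*10^-7) * 1252000000000 / (4*pi * 615643499843) * 1e9
= 1573309.600918 / 7736404385348.31 * 1e9
= 203.3644 nT

203.3644


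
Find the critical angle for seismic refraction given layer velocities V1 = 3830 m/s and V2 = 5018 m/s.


V1/V2 = 3830/5018 = 0.763252
theta_c = arcsin(0.763252) = 49.7518 degrees

49.7518


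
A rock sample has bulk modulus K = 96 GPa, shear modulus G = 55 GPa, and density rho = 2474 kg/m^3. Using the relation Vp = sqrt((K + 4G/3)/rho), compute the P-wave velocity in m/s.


First compute the effective modulus:
K + 4G/3 = 96e9 + 4*55e9/3 = 169333333333.33 Pa
Then divide by density:
169333333333.33 / 2474 = 68445163.0288 Pa/(kg/m^3)
Take the square root:
Vp = sqrt(68445163.0288) = 8273.16 m/s

8273.16


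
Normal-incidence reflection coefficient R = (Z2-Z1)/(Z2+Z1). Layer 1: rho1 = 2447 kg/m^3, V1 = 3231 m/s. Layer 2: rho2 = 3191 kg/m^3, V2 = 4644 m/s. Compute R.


Z1 = 2447 * 3231 = 7906257
Z2 = 3191 * 4644 = 14819004
R = (14819004 - 7906257) / (14819004 + 7906257) = 6912747 / 22725261 = 0.3042

0.3042


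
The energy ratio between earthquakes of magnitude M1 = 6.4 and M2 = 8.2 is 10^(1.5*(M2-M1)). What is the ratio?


M2 - M1 = 8.2 - 6.4 = 1.8
1.5 * 1.8 = 2.7
ratio = 10^2.7 = 501.19

501.19


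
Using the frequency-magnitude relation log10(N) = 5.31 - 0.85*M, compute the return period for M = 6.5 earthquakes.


log10(N) = 5.31 - 0.85*6.5 = -0.215
N = 10^-0.215 = 0.609537
T = 1/N = 1/0.609537 = 1.6406 years

1.6406


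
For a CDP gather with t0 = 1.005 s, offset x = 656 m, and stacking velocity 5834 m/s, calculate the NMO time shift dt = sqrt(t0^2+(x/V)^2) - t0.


x/Vnmo = 656/5834 = 0.112444
(x/Vnmo)^2 = 0.012644
t0^2 = 1.010025
sqrt(1.010025 + 0.012644) = 1.011271
dt = 1.011271 - 1.005 = 0.006271

0.006271


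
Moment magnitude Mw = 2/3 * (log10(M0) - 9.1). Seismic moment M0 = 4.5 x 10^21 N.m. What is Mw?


log10(M0) = log10(4.5 x 10^21) = 21.6532
Mw = 2/3 * (21.6532 - 9.1)
= 2/3 * 12.5532
= 8.37

8.37


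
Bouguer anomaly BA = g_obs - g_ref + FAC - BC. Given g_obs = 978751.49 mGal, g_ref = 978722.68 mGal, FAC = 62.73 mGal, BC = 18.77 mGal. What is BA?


BA = g_obs - g_ref + FAC - BC
= 978751.49 - 978722.68 + 62.73 - 18.77
= 72.77 mGal

72.77


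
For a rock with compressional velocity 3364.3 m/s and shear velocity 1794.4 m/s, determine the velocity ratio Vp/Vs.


Vp/Vs = 3364.3 / 1794.4
= 1.8749

1.8749


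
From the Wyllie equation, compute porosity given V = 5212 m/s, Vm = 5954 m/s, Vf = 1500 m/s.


1/V - 1/Vm = 1/5212 - 1/5954 = 2.391e-05
1/Vf - 1/Vm = 1/1500 - 1/5954 = 0.00049871
phi = 2.391e-05 / 0.00049871 = 0.0479

0.0479


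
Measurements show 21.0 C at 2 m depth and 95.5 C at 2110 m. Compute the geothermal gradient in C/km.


dT = 95.5 - 21.0 = 74.5 C
dz = 2110 - 2 = 2108 m
gradient = dT/dz * 1000 = 74.5/2108 * 1000 = 35.3416 C/km

35.3416


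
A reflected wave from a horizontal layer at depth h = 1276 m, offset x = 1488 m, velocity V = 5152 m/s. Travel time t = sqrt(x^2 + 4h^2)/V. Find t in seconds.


x^2 + 4h^2 = 1488^2 + 4*1276^2 = 2214144 + 6512704 = 8726848
sqrt(8726848) = 2954.1239
t = 2954.1239 / 5152 = 0.5734 s

0.5734


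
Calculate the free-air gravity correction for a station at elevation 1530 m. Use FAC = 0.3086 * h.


FAC = 0.3086 * h
= 0.3086 * 1530
= 472.158 mGal

472.158


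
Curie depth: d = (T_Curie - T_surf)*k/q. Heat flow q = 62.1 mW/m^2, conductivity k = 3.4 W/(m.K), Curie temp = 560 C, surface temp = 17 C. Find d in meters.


T_Curie - T_surf = 560 - 17 = 543 C
Convert q to W/m^2: 62.1 mW/m^2 = 0.0621 W/m^2
d = 543 * 3.4 / 0.0621 = 29729.47 m

29729.47


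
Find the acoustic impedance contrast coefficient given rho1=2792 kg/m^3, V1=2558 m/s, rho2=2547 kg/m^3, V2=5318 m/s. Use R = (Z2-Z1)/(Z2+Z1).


Z1 = 2792 * 2558 = 7141936
Z2 = 2547 * 5318 = 13544946
R = (13544946 - 7141936) / (13544946 + 7141936) = 6403010 / 20686882 = 0.3095

0.3095


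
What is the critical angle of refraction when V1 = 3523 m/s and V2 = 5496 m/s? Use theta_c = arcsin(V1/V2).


V1/V2 = 3523/5496 = 0.641012
theta_c = arcsin(0.641012) = 39.8673 degrees

39.8673


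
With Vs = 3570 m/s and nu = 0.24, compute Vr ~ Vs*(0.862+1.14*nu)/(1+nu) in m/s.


Numerator factor = 0.862 + 1.14*0.24 = 1.1356
Denominator = 1 + 0.24 = 1.24
Vr = 3570 * 1.1356 / 1.24 = 3269.43 m/s

3269.43


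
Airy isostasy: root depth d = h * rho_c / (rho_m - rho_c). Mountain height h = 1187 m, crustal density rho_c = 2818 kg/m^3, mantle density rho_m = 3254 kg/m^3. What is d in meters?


rho_m - rho_c = 3254 - 2818 = 436
d = 1187 * 2818 / 436
= 3344966 / 436
= 7671.94 m

7671.94


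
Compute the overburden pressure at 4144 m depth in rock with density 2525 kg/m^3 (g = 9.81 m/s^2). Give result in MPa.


P = rho * g * z / 1e6
= 2525 * 9.81 * 4144 / 1e6
= 102647916.0 / 1e6
= 102.6479 MPa

102.6479


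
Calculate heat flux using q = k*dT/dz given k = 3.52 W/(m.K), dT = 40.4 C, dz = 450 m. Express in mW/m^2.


q = k * dT / dz * 1000
= 3.52 * 40.4 / 450 * 1000
= 0.316018 * 1000
= 316.0178 mW/m^2

316.0178


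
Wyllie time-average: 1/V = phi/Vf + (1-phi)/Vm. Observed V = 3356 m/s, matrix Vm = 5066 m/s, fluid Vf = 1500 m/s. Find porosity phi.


1/V - 1/Vm = 1/3356 - 1/5066 = 0.00010058
1/Vf - 1/Vm = 1/1500 - 1/5066 = 0.00046927
phi = 0.00010058 / 0.00046927 = 0.2143

0.2143


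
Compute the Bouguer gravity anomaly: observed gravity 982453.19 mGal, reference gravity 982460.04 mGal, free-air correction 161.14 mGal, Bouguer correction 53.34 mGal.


BA = g_obs - g_ref + FAC - BC
= 982453.19 - 982460.04 + 161.14 - 53.34
= 100.95 mGal

100.95


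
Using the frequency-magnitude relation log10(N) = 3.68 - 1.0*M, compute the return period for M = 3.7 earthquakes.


log10(N) = 3.68 - 1.0*3.7 = -0.02
N = 10^-0.02 = 0.954993
T = 1/N = 1/0.954993 = 1.0471 years

1.0471


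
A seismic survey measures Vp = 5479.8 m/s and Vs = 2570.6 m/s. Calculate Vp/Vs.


Vp/Vs = 5479.8 / 2570.6
= 2.1317

2.1317


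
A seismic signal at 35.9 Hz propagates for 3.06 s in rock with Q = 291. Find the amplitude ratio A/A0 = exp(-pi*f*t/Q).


pi*f*t/Q = pi*35.9*3.06/291 = 1.185967
A/A0 = exp(-1.185967) = 0.305451

0.305451


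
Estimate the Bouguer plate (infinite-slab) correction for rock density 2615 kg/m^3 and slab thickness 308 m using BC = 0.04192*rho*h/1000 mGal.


BC = 0.04192 * rho * h / 1000
= 0.04192 * 2615 * 308 / 1000
= 33.7632 mGal

33.7632


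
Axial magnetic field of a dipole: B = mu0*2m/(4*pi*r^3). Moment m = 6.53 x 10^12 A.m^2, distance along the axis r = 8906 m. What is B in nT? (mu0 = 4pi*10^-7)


m = 6.53 x 10^12 = 6530000000000 A.m^2
2m = 13060000000000 A.m^2
r^3 = 8906^3 = 706395741416
B = (4pi*10^-7) * 13060000000000 / (4*pi * 706395741416) * 1e9
= 16411680.022353 / 8876830687038.48 * 1e9
= 1848.822 nT

1848.822


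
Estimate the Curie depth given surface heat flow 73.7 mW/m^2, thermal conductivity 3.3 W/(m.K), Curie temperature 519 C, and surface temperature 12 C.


T_Curie - T_surf = 519 - 12 = 507 C
Convert q to W/m^2: 73.7 mW/m^2 = 0.0737 W/m^2
d = 507 * 3.3 / 0.0737 = 22701.49 m

22701.49


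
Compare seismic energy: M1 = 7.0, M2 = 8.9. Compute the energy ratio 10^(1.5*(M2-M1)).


M2 - M1 = 8.9 - 7.0 = 1.9
1.5 * 1.9 = 2.85
ratio = 10^2.85 = 707.95

707.95


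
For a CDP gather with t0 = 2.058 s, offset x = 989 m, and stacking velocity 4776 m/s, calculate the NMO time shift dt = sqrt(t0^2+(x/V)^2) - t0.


x/Vnmo = 989/4776 = 0.207077
(x/Vnmo)^2 = 0.042881
t0^2 = 4.235364
sqrt(4.235364 + 0.042881) = 2.068392
dt = 2.068392 - 2.058 = 0.010392

0.010392


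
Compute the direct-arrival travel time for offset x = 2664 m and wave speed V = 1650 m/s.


t = x / V
= 2664 / 1650
= 1.6145 s

1.6145


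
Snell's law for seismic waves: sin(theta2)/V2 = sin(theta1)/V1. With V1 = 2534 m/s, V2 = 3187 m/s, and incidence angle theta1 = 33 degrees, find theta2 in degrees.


sin(theta1) = sin(33 deg) = 0.544639
sin(theta2) = V2/V1 * sin(theta1) = 3187/2534 * 0.544639 = 0.68499
theta2 = arcsin(0.68499) = 43.2348 degrees

43.2348


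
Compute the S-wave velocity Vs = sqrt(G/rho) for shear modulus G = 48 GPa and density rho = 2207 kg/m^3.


Convert G to Pa: G = 48e9 Pa
Compute G/rho = 48e9 / 2207 = 21748980.5165
Vs = sqrt(21748980.5165) = 4663.58 m/s

4663.58


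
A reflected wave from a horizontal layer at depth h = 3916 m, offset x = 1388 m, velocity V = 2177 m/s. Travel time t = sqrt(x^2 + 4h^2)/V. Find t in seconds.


x^2 + 4h^2 = 1388^2 + 4*3916^2 = 1926544 + 61340224 = 63266768
sqrt(63266768) = 7954.041
t = 7954.041 / 2177 = 3.6537 s

3.6537


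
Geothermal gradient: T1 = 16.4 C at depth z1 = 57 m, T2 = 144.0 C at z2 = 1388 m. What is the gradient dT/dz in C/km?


dT = 144.0 - 16.4 = 127.6 C
dz = 1388 - 57 = 1331 m
gradient = dT/dz * 1000 = 127.6/1331 * 1000 = 95.8678 C/km

95.8678


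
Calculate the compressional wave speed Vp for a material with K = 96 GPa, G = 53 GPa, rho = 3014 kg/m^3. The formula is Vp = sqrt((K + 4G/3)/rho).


First compute the effective modulus:
K + 4G/3 = 96e9 + 4*53e9/3 = 166666666666.67 Pa
Then divide by density:
166666666666.67 / 3014 = 55297500.553 Pa/(kg/m^3)
Take the square root:
Vp = sqrt(55297500.553) = 7436.23 m/s

7436.23


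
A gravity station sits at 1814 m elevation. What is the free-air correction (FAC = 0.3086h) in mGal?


FAC = 0.3086 * h
= 0.3086 * 1814
= 559.8004 mGal

559.8004


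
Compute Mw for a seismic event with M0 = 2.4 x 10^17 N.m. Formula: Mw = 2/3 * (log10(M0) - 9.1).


log10(M0) = log10(2.4 x 10^17) = 17.3802
Mw = 2/3 * (17.3802 - 9.1)
= 2/3 * 8.2802
= 5.52

5.52


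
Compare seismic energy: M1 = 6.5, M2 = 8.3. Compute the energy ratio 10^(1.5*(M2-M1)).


M2 - M1 = 8.3 - 6.5 = 1.8
1.5 * 1.8 = 2.7
ratio = 10^2.7 = 501.19

501.19


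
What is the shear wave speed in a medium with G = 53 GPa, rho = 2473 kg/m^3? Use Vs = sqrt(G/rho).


Convert G to Pa: G = 53e9 Pa
Compute G/rho = 53e9 / 2473 = 21431459.7655
Vs = sqrt(21431459.7655) = 4629.41 m/s

4629.41


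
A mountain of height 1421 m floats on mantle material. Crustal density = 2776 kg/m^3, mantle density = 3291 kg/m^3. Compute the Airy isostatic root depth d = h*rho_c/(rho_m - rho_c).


rho_m - rho_c = 3291 - 2776 = 515
d = 1421 * 2776 / 515
= 3944696 / 515
= 7659.6 m

7659.6


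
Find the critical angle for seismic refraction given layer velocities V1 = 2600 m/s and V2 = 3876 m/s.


V1/V2 = 2600/3876 = 0.670795
theta_c = arcsin(0.670795) = 42.1284 degrees

42.1284


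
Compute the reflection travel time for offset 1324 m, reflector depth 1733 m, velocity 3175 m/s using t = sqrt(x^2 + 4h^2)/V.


x^2 + 4h^2 = 1324^2 + 4*1733^2 = 1752976 + 12013156 = 13766132
sqrt(13766132) = 3710.2738
t = 3710.2738 / 3175 = 1.1686 s

1.1686


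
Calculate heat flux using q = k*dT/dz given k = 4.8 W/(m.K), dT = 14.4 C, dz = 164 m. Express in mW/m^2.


q = k * dT / dz * 1000
= 4.8 * 14.4 / 164 * 1000
= 0.421463 * 1000
= 421.4634 mW/m^2

421.4634


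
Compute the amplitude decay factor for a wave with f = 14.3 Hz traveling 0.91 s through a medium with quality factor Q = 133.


pi*f*t/Q = pi*14.3*0.91/133 = 0.30738
A/A0 = exp(-0.30738) = 0.735371

0.735371


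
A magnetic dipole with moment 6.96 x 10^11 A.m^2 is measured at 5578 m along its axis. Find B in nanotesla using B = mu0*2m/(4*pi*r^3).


m = 6.96 x 10^11 = 696000000000 A.m^2
2m = 1392000000000 A.m^2
r^3 = 5578^3 = 173554360552
B = (4pi*10^-7) * 1392000000000 / (4*pi * 173554360552) * 1e9
= 1749238.789519 / 2180948416434.55 * 1e9
= 802.0542 nT

802.0542


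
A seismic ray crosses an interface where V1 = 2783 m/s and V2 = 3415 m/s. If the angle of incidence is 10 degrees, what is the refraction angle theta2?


sin(theta1) = sin(10 deg) = 0.173648
sin(theta2) = V2/V1 * sin(theta1) = 3415/2783 * 0.173648 = 0.213082
theta2 = arcsin(0.213082) = 12.3031 degrees

12.3031


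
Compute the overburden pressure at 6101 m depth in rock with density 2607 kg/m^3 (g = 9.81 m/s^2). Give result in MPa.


P = rho * g * z / 1e6
= 2607 * 9.81 * 6101 / 1e6
= 156031061.67 / 1e6
= 156.0311 MPa

156.0311


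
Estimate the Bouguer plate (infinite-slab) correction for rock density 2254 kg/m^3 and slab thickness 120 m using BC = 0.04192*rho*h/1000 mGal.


BC = 0.04192 * rho * h / 1000
= 0.04192 * 2254 * 120 / 1000
= 11.3385 mGal

11.3385


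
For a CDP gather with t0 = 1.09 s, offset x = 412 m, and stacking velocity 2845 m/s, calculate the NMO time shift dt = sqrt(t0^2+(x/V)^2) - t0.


x/Vnmo = 412/2845 = 0.144815
(x/Vnmo)^2 = 0.020972
t0^2 = 1.1881
sqrt(1.1881 + 0.020972) = 1.099578
dt = 1.099578 - 1.09 = 0.009578

0.009578


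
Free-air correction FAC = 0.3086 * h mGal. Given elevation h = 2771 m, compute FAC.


FAC = 0.3086 * h
= 0.3086 * 2771
= 855.1306 mGal

855.1306


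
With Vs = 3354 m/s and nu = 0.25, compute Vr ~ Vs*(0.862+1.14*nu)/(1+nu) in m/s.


Numerator factor = 0.862 + 1.14*0.25 = 1.147
Denominator = 1 + 0.25 = 1.25
Vr = 3354 * 1.147 / 1.25 = 3077.63 m/s

3077.63


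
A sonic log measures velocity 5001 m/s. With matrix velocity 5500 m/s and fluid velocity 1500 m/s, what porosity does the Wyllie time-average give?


1/V - 1/Vm = 1/5001 - 1/5500 = 1.814e-05
1/Vf - 1/Vm = 1/1500 - 1/5500 = 0.00048485
phi = 1.814e-05 / 0.00048485 = 0.0374

0.0374


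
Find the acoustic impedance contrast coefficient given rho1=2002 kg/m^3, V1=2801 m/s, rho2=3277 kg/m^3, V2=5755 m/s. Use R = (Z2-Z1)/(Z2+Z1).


Z1 = 2002 * 2801 = 5607602
Z2 = 3277 * 5755 = 18859135
R = (18859135 - 5607602) / (18859135 + 5607602) = 13251533 / 24466737 = 0.5416

0.5416


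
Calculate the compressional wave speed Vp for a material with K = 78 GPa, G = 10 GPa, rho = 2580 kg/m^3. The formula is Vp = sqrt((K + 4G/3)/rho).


First compute the effective modulus:
K + 4G/3 = 78e9 + 4*10e9/3 = 91333333333.33 Pa
Then divide by density:
91333333333.33 / 2580 = 35400516.7959 Pa/(kg/m^3)
Take the square root:
Vp = sqrt(35400516.7959) = 5949.83 m/s

5949.83


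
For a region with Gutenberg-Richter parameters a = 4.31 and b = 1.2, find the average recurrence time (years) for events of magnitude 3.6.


log10(N) = 4.31 - 1.2*3.6 = -0.01
N = 10^-0.01 = 0.977237
T = 1/N = 1/0.977237 = 1.0233 years

1.0233


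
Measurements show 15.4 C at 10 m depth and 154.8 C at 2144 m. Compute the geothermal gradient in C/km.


dT = 154.8 - 15.4 = 139.4 C
dz = 2144 - 10 = 2134 m
gradient = dT/dz * 1000 = 139.4/2134 * 1000 = 65.3233 C/km

65.3233


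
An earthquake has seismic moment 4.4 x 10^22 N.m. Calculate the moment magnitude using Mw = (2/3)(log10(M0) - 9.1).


log10(M0) = log10(4.4 x 10^22) = 22.6435
Mw = 2/3 * (22.6435 - 9.1)
= 2/3 * 13.5435
= 9.03

9.03


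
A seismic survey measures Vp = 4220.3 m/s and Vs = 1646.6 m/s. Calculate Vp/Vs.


Vp/Vs = 4220.3 / 1646.6
= 2.563

2.563


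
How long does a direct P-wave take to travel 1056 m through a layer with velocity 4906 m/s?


t = x / V
= 1056 / 4906
= 0.2152 s

0.2152


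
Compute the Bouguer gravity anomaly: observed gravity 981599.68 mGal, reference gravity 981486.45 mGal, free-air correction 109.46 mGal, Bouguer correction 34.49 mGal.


BA = g_obs - g_ref + FAC - BC
= 981599.68 - 981486.45 + 109.46 - 34.49
= 188.2 mGal

188.2


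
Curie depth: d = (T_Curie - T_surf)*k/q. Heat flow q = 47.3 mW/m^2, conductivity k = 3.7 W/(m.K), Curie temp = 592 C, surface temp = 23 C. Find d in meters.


T_Curie - T_surf = 592 - 23 = 569 C
Convert q to W/m^2: 47.3 mW/m^2 = 0.0473 W/m^2
d = 569 * 3.7 / 0.0473 = 44509.51 m

44509.51


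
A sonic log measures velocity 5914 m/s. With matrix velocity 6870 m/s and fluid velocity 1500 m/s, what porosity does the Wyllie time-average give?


1/V - 1/Vm = 1/5914 - 1/6870 = 2.353e-05
1/Vf - 1/Vm = 1/1500 - 1/6870 = 0.00052111
phi = 2.353e-05 / 0.00052111 = 0.0452

0.0452


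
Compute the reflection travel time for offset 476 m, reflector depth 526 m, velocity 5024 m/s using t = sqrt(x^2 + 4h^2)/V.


x^2 + 4h^2 = 476^2 + 4*526^2 = 226576 + 1106704 = 1333280
sqrt(1333280) = 1154.6774
t = 1154.6774 / 5024 = 0.2298 s

0.2298


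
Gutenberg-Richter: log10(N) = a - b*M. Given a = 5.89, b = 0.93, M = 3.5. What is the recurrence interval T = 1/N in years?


log10(N) = 5.89 - 0.93*3.5 = 2.635
N = 10^2.635 = 431.519077
T = 1/N = 1/431.519077 = 0.0023 years

0.0023


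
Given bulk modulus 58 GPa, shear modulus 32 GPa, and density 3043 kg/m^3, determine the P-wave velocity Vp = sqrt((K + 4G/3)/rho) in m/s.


First compute the effective modulus:
K + 4G/3 = 58e9 + 4*32e9/3 = 100666666666.67 Pa
Then divide by density:
100666666666.67 / 3043 = 33081388.9802 Pa/(kg/m^3)
Take the square root:
Vp = sqrt(33081388.9802) = 5751.64 m/s

5751.64


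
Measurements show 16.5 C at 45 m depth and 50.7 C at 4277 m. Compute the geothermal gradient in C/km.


dT = 50.7 - 16.5 = 34.2 C
dz = 4277 - 45 = 4232 m
gradient = dT/dz * 1000 = 34.2/4232 * 1000 = 8.0813 C/km

8.0813


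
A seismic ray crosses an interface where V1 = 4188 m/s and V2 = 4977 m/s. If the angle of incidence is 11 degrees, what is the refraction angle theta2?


sin(theta1) = sin(11 deg) = 0.190809
sin(theta2) = V2/V1 * sin(theta1) = 4977/4188 * 0.190809 = 0.226757
theta2 = arcsin(0.226757) = 13.1062 degrees

13.1062


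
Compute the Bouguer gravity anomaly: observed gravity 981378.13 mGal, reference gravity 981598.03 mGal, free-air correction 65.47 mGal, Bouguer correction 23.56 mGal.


BA = g_obs - g_ref + FAC - BC
= 981378.13 - 981598.03 + 65.47 - 23.56
= -177.99 mGal

-177.99


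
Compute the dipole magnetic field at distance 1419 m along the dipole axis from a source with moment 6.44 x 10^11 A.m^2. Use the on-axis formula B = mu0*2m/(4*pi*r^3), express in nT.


m = 6.44 x 10^11 = 644000000000 A.m^2
2m = 1288000000000 A.m^2
r^3 = 1419^3 = 2857243059
B = (4pi*10^-7) * 1288000000000 / (4*pi * 2857243059) * 1e9
= 1618548.535129 / 35905175214.7 * 1e9
= 45078.4191 nT

45078.4191


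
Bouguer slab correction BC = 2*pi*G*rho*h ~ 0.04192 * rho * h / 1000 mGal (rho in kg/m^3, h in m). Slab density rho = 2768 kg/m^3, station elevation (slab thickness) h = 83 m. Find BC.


BC = 0.04192 * rho * h / 1000
= 0.04192 * 2768 * 83 / 1000
= 9.6309 mGal

9.6309


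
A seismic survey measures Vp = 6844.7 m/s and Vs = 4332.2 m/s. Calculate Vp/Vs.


Vp/Vs = 6844.7 / 4332.2
= 1.58

1.58


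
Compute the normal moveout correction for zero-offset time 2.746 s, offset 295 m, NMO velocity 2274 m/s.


x/Vnmo = 295/2274 = 0.129727
(x/Vnmo)^2 = 0.016829
t0^2 = 7.540516
sqrt(7.540516 + 0.016829) = 2.749063
dt = 2.749063 - 2.746 = 0.003063

0.003063


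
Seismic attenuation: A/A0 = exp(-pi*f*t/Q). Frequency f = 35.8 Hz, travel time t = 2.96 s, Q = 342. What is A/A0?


pi*f*t/Q = pi*35.8*2.96/342 = 0.973416
A/A0 = exp(-0.973416) = 0.37779

0.37779


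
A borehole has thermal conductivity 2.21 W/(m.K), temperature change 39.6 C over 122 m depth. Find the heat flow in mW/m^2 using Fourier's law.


q = k * dT / dz * 1000
= 2.21 * 39.6 / 122 * 1000
= 0.717344 * 1000
= 717.3443 mW/m^2

717.3443


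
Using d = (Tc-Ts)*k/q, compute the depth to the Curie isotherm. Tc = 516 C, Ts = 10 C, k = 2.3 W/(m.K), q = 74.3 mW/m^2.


T_Curie - T_surf = 516 - 10 = 506 C
Convert q to W/m^2: 74.3 mW/m^2 = 0.0743 W/m^2
d = 506 * 2.3 / 0.0743 = 15663.53 m

15663.53


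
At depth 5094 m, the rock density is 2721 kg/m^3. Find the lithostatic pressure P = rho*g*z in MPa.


P = rho * g * z / 1e6
= 2721 * 9.81 * 5094 / 1e6
= 135974192.94 / 1e6
= 135.9742 MPa

135.9742


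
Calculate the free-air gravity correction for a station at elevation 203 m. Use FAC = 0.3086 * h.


FAC = 0.3086 * h
= 0.3086 * 203
= 62.6458 mGal

62.6458


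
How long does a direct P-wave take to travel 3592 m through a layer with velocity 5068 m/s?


t = x / V
= 3592 / 5068
= 0.7088 s

0.7088


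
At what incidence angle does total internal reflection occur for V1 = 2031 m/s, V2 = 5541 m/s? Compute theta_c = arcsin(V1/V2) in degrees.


V1/V2 = 2031/5541 = 0.36654
theta_c = arcsin(0.36654) = 21.5024 degrees

21.5024


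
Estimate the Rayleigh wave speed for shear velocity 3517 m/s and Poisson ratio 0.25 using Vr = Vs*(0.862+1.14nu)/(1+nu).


Numerator factor = 0.862 + 1.14*0.25 = 1.147
Denominator = 1 + 0.25 = 1.25
Vr = 3517 * 1.147 / 1.25 = 3227.2 m/s

3227.2


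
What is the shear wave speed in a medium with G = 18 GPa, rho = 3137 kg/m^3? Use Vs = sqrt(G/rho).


Convert G to Pa: G = 18e9 Pa
Compute G/rho = 18e9 / 3137 = 5737966.2098
Vs = sqrt(5737966.2098) = 2395.41 m/s

2395.41


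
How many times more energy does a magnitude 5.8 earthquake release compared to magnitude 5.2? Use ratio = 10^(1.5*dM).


M2 - M1 = 5.8 - 5.2 = 0.6
1.5 * 0.6 = 0.9
ratio = 10^0.9 = 7.94

7.94


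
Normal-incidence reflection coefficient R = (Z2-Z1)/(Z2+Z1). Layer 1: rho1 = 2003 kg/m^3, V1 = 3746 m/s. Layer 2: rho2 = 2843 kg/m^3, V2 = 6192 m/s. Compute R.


Z1 = 2003 * 3746 = 7503238
Z2 = 2843 * 6192 = 17603856
R = (17603856 - 7503238) / (17603856 + 7503238) = 10100618 / 25107094 = 0.4023

0.4023


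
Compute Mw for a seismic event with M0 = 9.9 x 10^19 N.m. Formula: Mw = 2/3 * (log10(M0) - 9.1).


log10(M0) = log10(9.9 x 10^19) = 19.9956
Mw = 2/3 * (19.9956 - 9.1)
= 2/3 * 10.8956
= 7.26

7.26


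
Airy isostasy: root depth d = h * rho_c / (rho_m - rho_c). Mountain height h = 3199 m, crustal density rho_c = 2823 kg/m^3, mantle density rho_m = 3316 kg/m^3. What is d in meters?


rho_m - rho_c = 3316 - 2823 = 493
d = 3199 * 2823 / 493
= 9030777 / 493
= 18318.01 m

18318.01


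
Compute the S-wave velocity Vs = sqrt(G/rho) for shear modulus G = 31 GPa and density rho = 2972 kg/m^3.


Convert G to Pa: G = 31e9 Pa
Compute G/rho = 31e9 / 2972 = 10430686.4065
Vs = sqrt(10430686.4065) = 3229.66 m/s

3229.66


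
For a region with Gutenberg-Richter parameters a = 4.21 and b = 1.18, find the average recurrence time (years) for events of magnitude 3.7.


log10(N) = 4.21 - 1.18*3.7 = -0.156
N = 10^-0.156 = 0.698232
T = 1/N = 1/0.698232 = 1.4322 years

1.4322


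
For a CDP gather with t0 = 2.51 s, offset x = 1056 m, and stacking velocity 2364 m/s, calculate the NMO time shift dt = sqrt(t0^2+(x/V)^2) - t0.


x/Vnmo = 1056/2364 = 0.446701
(x/Vnmo)^2 = 0.199541
t0^2 = 6.3001
sqrt(6.3001 + 0.199541) = 2.549439
dt = 2.549439 - 2.51 = 0.039439

0.039439


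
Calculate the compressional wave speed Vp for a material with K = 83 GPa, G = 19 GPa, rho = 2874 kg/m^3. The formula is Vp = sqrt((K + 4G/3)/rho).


First compute the effective modulus:
K + 4G/3 = 83e9 + 4*19e9/3 = 108333333333.33 Pa
Then divide by density:
108333333333.33 / 2874 = 37694270.4709 Pa/(kg/m^3)
Take the square root:
Vp = sqrt(37694270.4709) = 6139.57 m/s

6139.57


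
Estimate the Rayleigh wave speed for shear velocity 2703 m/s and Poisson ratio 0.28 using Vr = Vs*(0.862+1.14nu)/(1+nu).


Numerator factor = 0.862 + 1.14*0.28 = 1.1812
Denominator = 1 + 0.28 = 1.28
Vr = 2703 * 1.1812 / 1.28 = 2494.36 m/s

2494.36


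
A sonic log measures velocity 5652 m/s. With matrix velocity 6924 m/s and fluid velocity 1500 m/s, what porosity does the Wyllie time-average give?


1/V - 1/Vm = 1/5652 - 1/6924 = 3.25e-05
1/Vf - 1/Vm = 1/1500 - 1/6924 = 0.00052224
phi = 3.25e-05 / 0.00052224 = 0.0622

0.0622


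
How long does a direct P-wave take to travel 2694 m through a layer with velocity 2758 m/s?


t = x / V
= 2694 / 2758
= 0.9768 s

0.9768


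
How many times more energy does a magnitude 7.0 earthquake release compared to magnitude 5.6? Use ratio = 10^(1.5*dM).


M2 - M1 = 7.0 - 5.6 = 1.4
1.5 * 1.4 = 2.1
ratio = 10^2.1 = 125.89

125.89


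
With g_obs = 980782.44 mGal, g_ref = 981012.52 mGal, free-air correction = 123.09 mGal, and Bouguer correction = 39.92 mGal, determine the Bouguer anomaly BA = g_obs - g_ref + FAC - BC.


BA = g_obs - g_ref + FAC - BC
= 980782.44 - 981012.52 + 123.09 - 39.92
= -146.91 mGal

-146.91


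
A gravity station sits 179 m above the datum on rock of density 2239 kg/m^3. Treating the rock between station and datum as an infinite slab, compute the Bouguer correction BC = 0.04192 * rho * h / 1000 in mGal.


BC = 0.04192 * rho * h / 1000
= 0.04192 * 2239 * 179 / 1000
= 16.8007 mGal

16.8007


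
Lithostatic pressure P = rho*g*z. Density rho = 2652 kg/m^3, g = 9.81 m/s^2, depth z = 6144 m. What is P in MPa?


P = rho * g * z / 1e6
= 2652 * 9.81 * 6144 / 1e6
= 159843041.28 / 1e6
= 159.843 MPa

159.843


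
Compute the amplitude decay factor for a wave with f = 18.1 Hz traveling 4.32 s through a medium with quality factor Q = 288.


pi*f*t/Q = pi*18.1*4.32/288 = 0.852942
A/A0 = exp(-0.852942) = 0.426159

0.426159


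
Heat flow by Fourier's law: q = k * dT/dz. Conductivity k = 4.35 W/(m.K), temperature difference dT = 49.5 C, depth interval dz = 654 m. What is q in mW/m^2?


q = k * dT / dz * 1000
= 4.35 * 49.5 / 654 * 1000
= 0.329243 * 1000
= 329.2431 mW/m^2

329.2431


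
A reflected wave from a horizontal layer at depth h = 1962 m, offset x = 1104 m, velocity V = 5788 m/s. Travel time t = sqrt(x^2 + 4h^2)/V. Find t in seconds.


x^2 + 4h^2 = 1104^2 + 4*1962^2 = 1218816 + 15397776 = 16616592
sqrt(16616592) = 4076.3454
t = 4076.3454 / 5788 = 0.7043 s

0.7043


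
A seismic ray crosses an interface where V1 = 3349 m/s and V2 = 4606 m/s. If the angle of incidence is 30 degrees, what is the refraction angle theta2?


sin(theta1) = sin(30 deg) = 0.5
sin(theta2) = V2/V1 * sin(theta1) = 4606/3349 * 0.5 = 0.687668
theta2 = arcsin(0.687668) = 43.4458 degrees

43.4458


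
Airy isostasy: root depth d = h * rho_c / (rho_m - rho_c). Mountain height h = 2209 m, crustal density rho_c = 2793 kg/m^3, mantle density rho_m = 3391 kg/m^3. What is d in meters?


rho_m - rho_c = 3391 - 2793 = 598
d = 2209 * 2793 / 598
= 6169737 / 598
= 10317.29 m

10317.29


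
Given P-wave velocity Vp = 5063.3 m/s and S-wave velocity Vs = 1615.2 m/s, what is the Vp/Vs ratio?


Vp/Vs = 5063.3 / 1615.2
= 3.1348

3.1348


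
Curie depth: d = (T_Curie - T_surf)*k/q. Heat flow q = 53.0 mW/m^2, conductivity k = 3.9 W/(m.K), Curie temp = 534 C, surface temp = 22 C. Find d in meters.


T_Curie - T_surf = 534 - 22 = 512 C
Convert q to W/m^2: 53.0 mW/m^2 = 0.053 W/m^2
d = 512 * 3.9 / 0.053 = 37675.47 m

37675.47


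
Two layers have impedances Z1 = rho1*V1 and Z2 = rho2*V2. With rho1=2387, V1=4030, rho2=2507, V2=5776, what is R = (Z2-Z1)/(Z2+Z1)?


Z1 = 2387 * 4030 = 9619610
Z2 = 2507 * 5776 = 14480432
R = (14480432 - 9619610) / (14480432 + 9619610) = 4860822 / 24100042 = 0.2017

0.2017


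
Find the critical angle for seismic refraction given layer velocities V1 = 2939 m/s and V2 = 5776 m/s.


V1/V2 = 2939/5776 = 0.50883
theta_c = arcsin(0.50883) = 30.5859 degrees

30.5859


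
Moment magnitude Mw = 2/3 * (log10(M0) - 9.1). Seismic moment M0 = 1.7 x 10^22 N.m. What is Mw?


log10(M0) = log10(1.7 x 10^22) = 22.2304
Mw = 2/3 * (22.2304 - 9.1)
= 2/3 * 13.1304
= 8.75

8.75


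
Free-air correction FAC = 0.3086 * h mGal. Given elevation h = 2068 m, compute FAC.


FAC = 0.3086 * h
= 0.3086 * 2068
= 638.1848 mGal

638.1848


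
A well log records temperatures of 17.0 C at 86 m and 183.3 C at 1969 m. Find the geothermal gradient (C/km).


dT = 183.3 - 17.0 = 166.3 C
dz = 1969 - 86 = 1883 m
gradient = dT/dz * 1000 = 166.3/1883 * 1000 = 88.3165 C/km

88.3165


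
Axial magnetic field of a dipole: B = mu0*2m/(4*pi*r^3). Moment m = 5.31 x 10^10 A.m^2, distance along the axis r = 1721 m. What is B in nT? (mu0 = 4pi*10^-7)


m = 5.31 x 10^10 = 53100000000 A.m^2
2m = 106200000000 A.m^2
r^3 = 1721^3 = 5097328361
B = (4pi*10^-7) * 106200000000 / (4*pi * 5097328361) * 1e9
= 133454.855924 / 64054917327.41 * 1e9
= 2083.4444 nT

2083.4444


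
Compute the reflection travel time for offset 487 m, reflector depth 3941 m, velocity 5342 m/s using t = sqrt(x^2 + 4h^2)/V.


x^2 + 4h^2 = 487^2 + 4*3941^2 = 237169 + 62125924 = 62363093
sqrt(62363093) = 7897.0306
t = 7897.0306 / 5342 = 1.4783 s

1.4783


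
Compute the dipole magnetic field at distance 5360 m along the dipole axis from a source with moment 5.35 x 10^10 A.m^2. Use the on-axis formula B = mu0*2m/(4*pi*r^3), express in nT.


m = 5.35 x 10^10 = 53500000000 A.m^2
2m = 107000000000 A.m^2
r^3 = 5360^3 = 153990656000
B = (4pi*10^-7) * 107000000000 / (4*pi * 153990656000) * 1e9
= 134460.165574 / 1935103654444.29 * 1e9
= 69.4847 nT

69.4847
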